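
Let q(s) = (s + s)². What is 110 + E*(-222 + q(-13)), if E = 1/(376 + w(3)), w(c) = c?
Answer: 42144/379 ≈ 111.20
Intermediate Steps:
q(s) = 4*s² (q(s) = (2*s)² = 4*s²)
E = 1/379 (E = 1/(376 + 3) = 1/379 ≈ 0.0026385)
110 + E*(-222 + q(-13)) = 110 + (-222 + 4*(-13)²)/379 = 110 + (-222 + 4*169)/379 = 110 + (-222 + 676)/379 = 110 + (1/379)*454 = 110 + 454/379 = 42144/379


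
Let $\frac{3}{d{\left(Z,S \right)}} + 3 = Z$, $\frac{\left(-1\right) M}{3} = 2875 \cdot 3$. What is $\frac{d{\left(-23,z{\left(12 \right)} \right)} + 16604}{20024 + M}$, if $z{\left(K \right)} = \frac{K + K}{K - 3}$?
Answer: $- \frac{431701}{152126} \approx -2.8378$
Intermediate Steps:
$M = -25875$ ($M = - 3 \cdot 2875 \cdot 3 = \left(-3\right) 8625 = -25875$)
$z{\left(K \right)} = \frac{2 K}{-3 + K}$
$d{\left(Z,S \right)} = \frac{3}{-3 + Z}$
$\frac{d{\left(-23,z{\left(12 \right)} \right)} + 16604}{20024 + M} = \frac{\frac{3}{-3 - 23} + 16604}{20024 - 25875} = \frac{\frac{3}{-26} + 16604}{-5851} = \left(3 \left(- \frac{1}{26}\right) + 16604\right) \left(- \frac{1}{5851}\right) = \left(- \frac{3}{26} + 16604\right) \left(- \frac{1}{5851}\right) = \frac{431701}{26} \left(- \frac{1}{5851}\right) = - \frac{431701}{152126}$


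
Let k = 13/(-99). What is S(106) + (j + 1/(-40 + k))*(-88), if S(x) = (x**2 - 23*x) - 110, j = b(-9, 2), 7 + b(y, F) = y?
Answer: 40120120/3973 ≈ 10098.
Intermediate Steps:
b(y, F) = -7 + y
j = -16 (j = -7 - 9 = -16)
k = -13/99 (k = 13*(-1/99) = -13/99 ≈ -0.13131)
S(x) = -110 + x**2 - 23*x
S(106) + (j + 1/(-40 + k))*(-88) = (-110 + 106**2 - 23*106) + (-16 + 1/(-40 - 13/99))*(-88) = (-110 + 11236 - 2438) + (-16 + 1/(-3973/99))*(-88) = 8688 + (-16 - 99/3973)*(-88) = 8688 - 63667/3973*(-88) = 8688 + 5602696/3973 = 40120120/3973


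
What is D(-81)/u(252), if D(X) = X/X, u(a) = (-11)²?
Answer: 1/121 ≈ 0.0082645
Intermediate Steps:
u(a) = 121
D(X) = 1
D(-81)/u(252) = 1/121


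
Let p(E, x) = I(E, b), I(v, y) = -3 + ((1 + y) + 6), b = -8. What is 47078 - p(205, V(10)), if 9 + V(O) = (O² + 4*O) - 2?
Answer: 47082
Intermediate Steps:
I(v, y) = 4 + y (I(v, y) = -3 + (7 + y) = 4 + y)
V(O) = -11 + O² + 4*O (V(O) = -9 + ((O² + 4*O) - 2) = -9 + (-2 + O² + 4*O) = -11 + O² + 4*O)
p(E, x) = -4 (p(E, x) = 4 - 8 = -4)
47078 - p(205, V(10)) = 47078 - 1*(-4) = 47078 + 4 = 47082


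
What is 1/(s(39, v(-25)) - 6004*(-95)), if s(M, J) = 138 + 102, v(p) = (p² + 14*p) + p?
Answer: 1/570620 ≈ 1.7525e-6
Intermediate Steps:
v(p) = p² + 15*p
s(M, J) = 240
1/(s(39, v(-25)) - 6004*(-95)) = 1/(240 - 6004*(-95)) = 1/(240 + 570380) = 1/570620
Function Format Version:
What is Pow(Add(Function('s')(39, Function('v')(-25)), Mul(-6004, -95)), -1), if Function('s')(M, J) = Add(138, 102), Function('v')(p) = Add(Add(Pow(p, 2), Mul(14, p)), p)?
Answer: Rational(1, 570620) ≈ 1.7525e-6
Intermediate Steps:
Function('v')(p) = Add(Pow(p, 2), Mul(15, p))
Function('s')(M, J) = 240
Pow(Add(Function('s')(39, Function('v')(-25)), Mul(-6004, -95)), -1) = Pow(Add(240, Mul(-6004, -95)), -1) = Pow(Add(240, 570380), -1) = Pow(570620, -1) = Rational(1, 570620)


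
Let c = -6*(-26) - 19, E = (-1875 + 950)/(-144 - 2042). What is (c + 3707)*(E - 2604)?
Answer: -10938907318/1093 ≈ -1.0008e+7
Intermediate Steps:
E = 925/2186 (E = -925/(-2186) = -925*(-1/2186) = 925/2186 ≈ 0.42315)
c = 137 (c = 156 - 19 = 137)
(c + 3707)*(E - 2604) = (137 + 3707)*(925/2186 - 2604) = 3844*(-5691419/2186) = -10938907318/1093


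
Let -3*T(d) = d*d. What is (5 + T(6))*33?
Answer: -231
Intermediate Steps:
T(d) = -d²/3 (T(d) = -d*d/3 = -d²/3)
(5 + T(6))*33 = (5 - ⅓*6²)*33 = (5 - ⅓*36)*33 = (5 - 12)*33 = -7*33 = -231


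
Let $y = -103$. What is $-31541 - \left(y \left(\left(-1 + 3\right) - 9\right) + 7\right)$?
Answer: $-32269$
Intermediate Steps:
$-31541 - \left(y \left(\left(-1 + 3\right) - 9\right) + 7\right) = -31541 - \left(- 103 \left(\left(-1 + 3\right) - 9\right) + 7\right) = -31541 - \left(- 103 \left(2 - 9\right) + 7\right) = -31541 - \left(\left(-103\right) \left(-7\right) + 7\right) = -31541 - \left(721 + 7\right) = -31541 - 728 = -32269$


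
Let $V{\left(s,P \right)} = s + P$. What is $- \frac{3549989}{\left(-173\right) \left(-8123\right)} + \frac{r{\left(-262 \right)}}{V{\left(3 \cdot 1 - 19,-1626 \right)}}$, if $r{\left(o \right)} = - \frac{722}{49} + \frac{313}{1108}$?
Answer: $- \frac{315369879868615}{125277059062456} \approx -2.5174$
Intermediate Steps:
$V{\left(s,P \right)} = P + s$
$r{\left(o \right)} = - \frac{784639}{54292}$ ($r{\left(o \right)} = \left(-722\right) \frac{1}{49} + 313 \cdot \frac{1}{1108} = - \frac{722}{49} + \frac{313}{1108} = - \frac{784639}{54292}$)
$- \frac{3549989}{\left(-173\right) \left(-8123\right)} + \frac{r{\left(-262 \right)}}{V{\left(3 \cdot 1 - 19,-1626 \right)}} = - \frac{3549989}{\left(-173\right) \left(-8123\right)} - \frac{784639}{54292 \left(-1626 + \left(3 \cdot 1 - 19\right)\right)} = - \frac{3549989}{1405279} - \frac{784639}{54292 \left(-1626 + \left(3 - 19\right)\right)} = \left(-3549989\right) \frac{1}{1405279} - \frac{784639}{54292 \left(-1626 - 16\right)} = - \frac{3549989}{1405279} - \frac{784639}{54292 \left(-1642\right)} = - \frac{3549989}{1405279} - - \frac{784639}{89147464} = - \frac{3549989}{1405279} + \frac{784639}{89147464} = - \frac{315369879868615}{125277059062456}$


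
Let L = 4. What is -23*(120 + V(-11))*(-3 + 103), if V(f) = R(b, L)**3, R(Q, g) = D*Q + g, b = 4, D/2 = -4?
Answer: 50213600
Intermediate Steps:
D = -8 (D = 2*(-4) = -8)
R(Q, g) = g - 8*Q (R(Q, g) = -8*Q + g = g - 8*Q)
V(f) = -21952 (V(f) = (4 - 8*4)**3 = (4 - 32)**3 = (-28)**3 = -21952)
-23*(120 + V(-11))*(-3 + 103) = -23*(120 - 21952)*(-3 + 103) = -(-502136)*100 = -23*(-2183200) = 50213600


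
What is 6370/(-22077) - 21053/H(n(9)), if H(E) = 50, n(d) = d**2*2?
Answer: -465105581/1103850 ≈ -421.35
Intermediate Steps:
n(d) = 2*d**2
6370/(-22077) - 21053/H(n(9)) = 6370/(-22077) - 21053/50 = 6370*(-1/22077) - 21053*1/50 = -6370/22077 - 21053/50 = -465105581/1103850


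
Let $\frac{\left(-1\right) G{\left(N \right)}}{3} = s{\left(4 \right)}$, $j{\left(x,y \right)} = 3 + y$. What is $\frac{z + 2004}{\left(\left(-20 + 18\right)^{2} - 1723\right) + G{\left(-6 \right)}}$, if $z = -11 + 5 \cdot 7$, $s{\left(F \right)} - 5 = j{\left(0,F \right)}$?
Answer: $- \frac{52}{45} \approx -1.1556$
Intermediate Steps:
$s{\left(F \right)} = 8 + F$ ($s{\left(F \right)} = 5 + \left(3 + F\right) = 8 + F$)
$G{\left(N \right)} = -36$ ($G{\left(N \right)} = - 3 \left(8 + 4\right) = \left(-3\right) 12 = -36$)
$z = 24$ ($z = -11 + 35 = 24$)
$\frac{z + 2004}{\left(\left(-20 + 18\right)^{2} - 1723\right) + G{\left(-6 \right)}} = \frac{24 + 2004}{\left(\left(-20 + 18\right)^{2} - 1723\right) - 36} = \frac{2028}{\left(\left(-2\right)^{2} - 1723\right) - 36} = \frac{2028}{\left(4 - 1723\right) - 36} = \frac{2028}{-1719 - 36} = \frac{2028}{-1755} = 2028 \left(- \frac{1}{1755}\right) = - \frac{52}{45}$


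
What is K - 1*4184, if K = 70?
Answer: -4114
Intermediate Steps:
K - 1*4184 = 70 - 1*4184 = 70 - 4184 = -4114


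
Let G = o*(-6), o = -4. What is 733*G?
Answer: 17592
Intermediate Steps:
G = 24 (G = -4*(-6) = 24)
733*G = 733*24 = 17592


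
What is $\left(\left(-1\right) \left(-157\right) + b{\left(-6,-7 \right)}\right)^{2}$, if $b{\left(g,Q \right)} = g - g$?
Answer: $24649$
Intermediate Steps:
$b{\left(g,Q \right)} = 0$
$\left(\left(-1\right) \left(-157\right) + b{\left(-6,-7 \right)}\right)^{2} = \left(\left(-1\right) \left(-157\right) + 0\right)^{2} = \left(157 + 0\right)^{2} = 157^{2} = 24649$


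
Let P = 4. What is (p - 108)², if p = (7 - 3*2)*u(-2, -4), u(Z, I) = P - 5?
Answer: 11881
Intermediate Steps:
u(Z, I) = -1 (u(Z, I) = 4 - 5 = -1)
p = -1 (p = (7 - 3*2)*(-1) = (7 - 6)*(-1) = 1*(-1) = -1)
(p - 108)² = (-1 - 108)² = (-109)² = 11881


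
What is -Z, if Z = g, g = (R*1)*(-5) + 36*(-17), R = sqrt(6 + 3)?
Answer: 627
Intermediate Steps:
R = 3 (R = sqrt(9) = 3)
g = -627 (g = (3*1)*(-5) + 36*(-17) = 3*(-5) - 612 = -15 - 612 = -627)
Z = -627
-Z = -1*(-627) = 627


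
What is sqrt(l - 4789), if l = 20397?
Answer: 2*sqrt(3902) ≈ 124.93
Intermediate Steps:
sqrt(l - 4789) = sqrt(20397 - 4789) = sqrt(15608) = 2*sqrt(3902)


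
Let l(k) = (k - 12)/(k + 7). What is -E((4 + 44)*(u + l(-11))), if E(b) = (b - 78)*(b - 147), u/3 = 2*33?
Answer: -93459366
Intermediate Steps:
u = 198 (u = 3*(2*33) = 3*66 = 198)
l(k) = (-12 + k)/(7 + k)
E(b) = (-147 + b)*(-78 + b) (E(b) = (-78 + b)*(-147 + b) = (-147 + b)*(-78 + b))
-E((4 + 44)*(u + l(-11))) = -(11466 + ((4 + 44)*(198 + (-12 - 11)/(7 - 11)))² - 225*(4 + 44)*(198 + (-12 - 11)/(7 - 11))) = -(11466 + (48*(198 - 23/(-4)))² - 10800*(198 - 23/(-4))) = -(11466 + (48*(198 - ¼*(-23)))² - 10800*(198 - ¼*(-23))) = -(11466 + (48*(198 + 23/4))² - 10800*(198 + 23/4)) = -(11466 + (48*(815/4))² - 10800*815/4) = -(11466 + 9780² - 225*9780) = -(11466 + 95648400 - 2200500) = -1*93459366 = -93459366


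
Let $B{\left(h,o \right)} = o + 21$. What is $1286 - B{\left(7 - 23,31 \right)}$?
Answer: $1234$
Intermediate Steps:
$B{\left(h,o \right)} = 21 + o$
$1286 - B{\left(7 - 23,31 \right)} = 1286 - \left(21 + 31\right) = 1286 - 52 = 1234$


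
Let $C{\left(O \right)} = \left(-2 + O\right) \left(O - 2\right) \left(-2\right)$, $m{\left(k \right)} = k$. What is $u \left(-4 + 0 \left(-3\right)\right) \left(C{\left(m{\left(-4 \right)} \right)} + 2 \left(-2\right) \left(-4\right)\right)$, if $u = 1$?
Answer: $224$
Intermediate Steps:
$C{\left(O \right)} = - 2 \left(-2 + O\right)^{2}$ ($C{\left(O \right)} = \left(-2 + O\right) \left(-2 + O\right) \left(-2\right) = \left(-2 + O\right)^{2} \left(-2\right) = - 2 \left(-2 + O\right)^{2}$)
$u \left(-4 + 0 \left(-3\right)\right) \left(C{\left(m{\left(-4 \right)} \right)} + 2 \left(-2\right) \left(-4\right)\right) = 1 \left(-4 + 0 \left(-3\right)\right) \left(- 2 \left(-2 - 4\right)^{2} + 2 \left(-2\right) \left(-4\right)\right) = 1 \left(-4 + 0\right) \left(- 2 \left(-6\right)^{2} - -16\right) = 1 \left(- 4 \left(\left(-2\right) 36 + 16\right)\right) = 1 \left(- 4 \left(-72 + 16\right)\right) = 1 \left(\left(-4\right) \left(-56\right)\right) = 1 \cdot 224 = 224$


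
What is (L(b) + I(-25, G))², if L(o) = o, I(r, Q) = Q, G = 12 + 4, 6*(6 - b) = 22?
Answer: 3025/9 ≈ 336.11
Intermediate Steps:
b = 7/3 (b = 6 - ⅙*22 = 6 - 11/3 = 7/3 ≈ 2.3333)
G = 16
(L(b) + I(-25, G))² = (7/3 + 16)² = (55/3)² = 3025/9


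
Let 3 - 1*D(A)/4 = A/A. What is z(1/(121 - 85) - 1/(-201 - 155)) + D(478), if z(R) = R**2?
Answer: 20533633/2566404 ≈ 8.0009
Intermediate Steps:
D(A) = 8 (D(A) = 12 - 4*A/A = 12 - 4*1 = 12 - 4 = 8)
z(1/(121 - 85) - 1/(-201 - 155)) + D(478) = (1/(121 - 85) - 1/(-201 - 155))**2 + 8 = (1/36 - 1/(-356))**2 + 8 = (1/36 - 1*(-1/356))**2 + 8 = (1/36 + 1/356)**2 + 8 = (49/1602)**2 + 8 = 2401/2566404 + 8 = 20533633/2566404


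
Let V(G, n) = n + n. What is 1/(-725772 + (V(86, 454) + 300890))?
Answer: -1/423974 ≈ -2.3586e-6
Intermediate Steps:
V(G, n) = 2*n
1/(-725772 + (V(86, 454) + 300890)) = 1/(-725772 + (2*454 + 300890)) = 1/(-725772 + (908 + 300890)) = 1/(-725772 + 301798) = 1/(-423974) = -1/423974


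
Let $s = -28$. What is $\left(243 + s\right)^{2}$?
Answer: $46225$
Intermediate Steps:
$\left(243 + s\right)^{2} = \left(243 - 28\right)^{2} = 215^{2} = 46225$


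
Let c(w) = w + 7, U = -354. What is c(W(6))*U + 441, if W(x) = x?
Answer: -4161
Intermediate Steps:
c(w) = 7 + w
c(W(6))*U + 441 = (7 + 6)*(-354) + 441 = 13*(-354) + 441 = -4602 + 441 = -4161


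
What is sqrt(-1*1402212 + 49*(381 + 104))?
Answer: I*sqrt(1378447) ≈ 1174.1*I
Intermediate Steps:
sqrt(-1*1402212 + 49*(381 + 104)) = sqrt(-1402212 + 49*485) = sqrt(-1402212 + 23765) = sqrt(-1378447) = I*sqrt(1378447)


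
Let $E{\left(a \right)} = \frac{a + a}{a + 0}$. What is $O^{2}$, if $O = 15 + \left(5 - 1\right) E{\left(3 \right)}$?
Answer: $529$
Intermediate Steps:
$E{\left(a \right)} = 2$ ($E{\left(a \right)} = \frac{2 a}{a} = 2$)
$O = 23$ ($O = 15 + \left(5 - 1\right) 2 = 15 + 4 \cdot 2 = 15 + 8 = 23$)
$O^{2} = 23^{2} = 529$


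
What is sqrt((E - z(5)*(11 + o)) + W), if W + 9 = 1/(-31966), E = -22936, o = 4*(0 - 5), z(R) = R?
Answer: I*sqrt(23399796104366)/31966 ≈ 151.33*I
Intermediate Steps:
o = -20 (o = 4*(-5) = -20)
W = -287695/31966 (W = -9 + 1/(-31966) = -9 - 1/31966 = -287695/31966 ≈ -9.0000)
sqrt((E - z(5)*(11 + o)) + W) = sqrt((-22936 - 5*(11 - 20)) - 287695/31966) = sqrt((-22936 - 5*(-9)) - 287695/31966) = sqrt((-22936 - 1*(-45)) - 287695/31966) = sqrt((-22936 + 45) - 287695/31966) = sqrt(-22891 - 287695/31966) = sqrt(-732021401/31966) = I*sqrt(23399796104366)/31966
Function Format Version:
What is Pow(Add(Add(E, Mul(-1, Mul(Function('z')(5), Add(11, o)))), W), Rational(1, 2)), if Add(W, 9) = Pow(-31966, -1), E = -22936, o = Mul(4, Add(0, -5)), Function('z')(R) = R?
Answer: Mul(Rational(1, 31966), I, Pow(23399796104366, Rational(1, 2))) ≈ Mul(151.33, I)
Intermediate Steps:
o = -20 (o = Mul(4, -5) = -20)
W = Rational(-287695, 31966) (W = Add(-9, Pow(-31966, -1)) = Add(-9, Rational(-1, 31966)) = Rational(-287695, 31966) ≈ -9.0000)
Pow(Add(Add(E, Mul(-1, Mul(Function('z')(5), Add(11, o)))), W), Rational(1, 2)) = Pow(Add(Add(-22936, Mul(-1, Mul(5, Add(11, -20)))), Rational(-287695, 31966)), Rational(1, 2)) = Pow(Add(Add(-22936, Mul(-1, Mul(5, -9))), Rational(-287695, 31966)), Rational(1, 2)) = Pow(Add(Add(-22936, Mul(-1, -45)), Rational(-287695, 31966)), Rational(1, 2)) = Pow(Add(Add(-22936, 45), Rational(-287695, 31966)), Rational(1, 2)) = Pow(Add(-22891, Rational(-287695, 31966)), Rational(1, 2)) = Pow(Rational(-732021401, 31966), Rational(1, 2)) = Mul(Rational(1, 31966), I, Pow(23399796104366, Rational(1, 2)))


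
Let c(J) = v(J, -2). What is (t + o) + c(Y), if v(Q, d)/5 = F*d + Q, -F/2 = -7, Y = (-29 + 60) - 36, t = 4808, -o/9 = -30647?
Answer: 280466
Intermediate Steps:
o = 275823 (o = -9*(-30647) = 275823)
Y = -5 (Y = 31 - 36 = -5)
F = 14 (F = -2*(-7) = 14)
v(Q, d) = 5*Q + 70*d (v(Q, d) = 5*(14*d + Q) = 5*(Q + 14*d) = 5*Q + 70*d)
c(J) = -140 + 5*J (c(J) = 5*J + 70*(-2) = 5*J - 140 = -140 + 5*J)
(t + o) + c(Y) = (4808 + 275823) + (-140 + 5*(-5)) = 280631 + (-140 - 25) = 280631 - 165 = 280466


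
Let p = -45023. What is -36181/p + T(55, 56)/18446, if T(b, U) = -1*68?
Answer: 332166581/415247129 ≈ 0.79992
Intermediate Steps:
T(b, U) = -68
-36181/p + T(55, 56)/18446 = -36181/(-45023) - 68/18446 = -36181*(-1/45023) - 68*1/18446 = 36181/45023 - 34/9223 = 332166581/415247129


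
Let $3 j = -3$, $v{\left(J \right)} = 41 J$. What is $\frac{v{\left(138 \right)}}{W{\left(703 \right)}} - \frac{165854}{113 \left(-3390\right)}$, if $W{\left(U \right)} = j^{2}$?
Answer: $\frac{1083787957}{191535} \approx 5658.4$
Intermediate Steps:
$j = -1$ ($j = \frac{1}{3} \left(-3\right) = -1$)
$W{\left(U \right)} = 1$ ($W{\left(U \right)} = \left(-1\right)^{2} = 1$)
$\frac{v{\left(138 \right)}}{W{\left(703 \right)}} - \frac{165854}{113 \left(-3390\right)} = \frac{41 \cdot 138}{1} - \frac{165854}{113 \left(-3390\right)} = 5658 \cdot 1 - \frac{165854}{-383070} = 5658 - - \frac{82927}{191535} = 5658 + \frac{82927}{191535} = \frac{1083787957}{191535}$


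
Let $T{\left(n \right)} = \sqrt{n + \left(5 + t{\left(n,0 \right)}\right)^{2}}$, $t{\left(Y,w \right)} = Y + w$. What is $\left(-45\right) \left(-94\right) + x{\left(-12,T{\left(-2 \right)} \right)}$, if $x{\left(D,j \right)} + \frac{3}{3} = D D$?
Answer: $4373$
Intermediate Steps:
$T{\left(n \right)} = \sqrt{n + \left(5 + n\right)^{2}}$ ($T{\left(n \right)} = \sqrt{n + \left(5 + \left(n + 0\right)\right)^{2}} = \sqrt{n + \left(5 + n\right)^{2}}$)
$x{\left(D,j \right)} = -1 + D^{2}$ ($x{\left(D,j \right)} = -1 + D D = -1 + D^{2}$)
$\left(-45\right) \left(-94\right) + x{\left(-12,T{\left(-2 \right)} \right)} = \left(-45\right) \left(-94\right) - \left(1 - \left(-12\right)^{2}\right) = 4230 + \left(-1 + 144\right) = 4230 + 143 = 4373$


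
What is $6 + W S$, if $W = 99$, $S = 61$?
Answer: $6045$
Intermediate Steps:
$6 + W S = 6 + 99 \cdot 61 = 6 + 6039 = 6045$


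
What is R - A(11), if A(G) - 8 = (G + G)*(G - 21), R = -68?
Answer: 144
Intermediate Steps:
A(G) = 8 + 2*G*(-21 + G) (A(G) = 8 + (G + G)*(G - 21) = 8 + (2*G)*(-21 + G) = 8 + 2*G*(-21 + G))
R - A(11) = -68 - (8 - 42*11 + 2*11**2) = -68 - (8 - 462 + 2*121) = -68 - (8 - 462 + 242) = -68 - 1*(-212) = -68 + 212 = 144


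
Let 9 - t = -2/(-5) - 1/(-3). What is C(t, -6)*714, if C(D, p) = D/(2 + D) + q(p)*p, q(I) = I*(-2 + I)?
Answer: -2255628/11 ≈ -2.0506e+5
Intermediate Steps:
t = 124/15 (t = 9 - (-2/(-5) - 1/(-3)) = 9 - (-2*(-⅕) - 1*(-⅓)) = 9 - (⅖ + ⅓) = 9 - 1*11/15 = 9 - 11/15 = 124/15 ≈ 8.2667)
C(D, p) = D/(2 + D) + p²*(-2 + p) (C(D, p) = D/(2 + D) + (p*(-2 + p))*p = D/(2 + D) + p²*(-2 + p))
C(t, -6)*714 = ((124/15 + 2*(-6)²*(-2 - 6) + (124/15)*(-6)²*(-2 - 6))/(2 + 124/15))*714 = ((124/15 + 2*36*(-8) + (124/15)*36*(-8))/(154/15))*714 = (15*(124/15 - 576 - 11904/5)/154)*714 = ((15/154)*(-44228/15))*714 = -22114/77*714 = -2255628/11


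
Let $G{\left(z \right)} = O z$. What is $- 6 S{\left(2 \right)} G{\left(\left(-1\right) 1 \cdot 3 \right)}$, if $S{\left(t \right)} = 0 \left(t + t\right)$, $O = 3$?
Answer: $0$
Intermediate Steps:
$G{\left(z \right)} = 3 z$
$S{\left(t \right)} = 0$ ($S{\left(t \right)} = 0 \cdot 2 t = 0$)
$- 6 S{\left(2 \right)} G{\left(\left(-1\right) 1 \cdot 3 \right)} = \left(-6\right) 0 \cdot 3 \left(-1\right) 1 \cdot 3 = 0 \cdot 3 \left(\left(-1\right) 3\right) = 0 \cdot 3 \left(-3\right) = 0 \left(-9\right) = 0$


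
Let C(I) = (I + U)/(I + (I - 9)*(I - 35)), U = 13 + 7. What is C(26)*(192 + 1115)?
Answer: -60122/127 ≈ -473.40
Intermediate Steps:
U = 20
C(I) = (20 + I)/(I + (-35 + I)*(-9 + I)) (C(I) = (I + 20)/(I + (I - 9)*(I - 35)) = (20 + I)/(I + (-9 + I)*(-35 + I)) = (20 + I)/(I + (-35 + I)*(-9 + I)))
C(26)*(192 + 1115) = ((20 + 26)/(315 + 26**2 - 43*26))*(192 + 1115) = (46/(315 + 676 - 1118))*1307 = (46/(-127))*1307 = -1/127*46*1307 = -46/127*1307 = -60122/127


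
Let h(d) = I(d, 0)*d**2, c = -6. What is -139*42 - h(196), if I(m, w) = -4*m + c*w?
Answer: 30112306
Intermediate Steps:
I(m, w) = -6*w - 4*m (I(m, w) = -4*m - 6*w = -6*w - 4*m)
h(d) = -4*d**3 (h(d) = (-6*0 - 4*d)*d**2 = (0 - 4*d)*d**2 = (-4*d)*d**2 = -4*d**3)
-139*42 - h(196) = -139*42 - (-4)*196**3 = -5838 - (-4)*7529536 = -5838 - 1*(-30118144) = -5838 + 30118144 = 30112306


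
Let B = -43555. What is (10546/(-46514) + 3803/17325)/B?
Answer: 2908354/17549508351375 ≈ 1.6572e-7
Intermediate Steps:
(10546/(-46514) + 3803/17325)/B = (10546/(-46514) + 3803/17325)/(-43555) = (10546*(-1/46514) + 3803*(1/17325))*(-1/43555) = (-5273/23257 + 3803/17325)*(-1/43555) = -2908354/402927525*(-1/43555) = 2908354/17549508351375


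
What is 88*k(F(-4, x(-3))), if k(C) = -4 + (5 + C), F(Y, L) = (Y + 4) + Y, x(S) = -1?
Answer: -264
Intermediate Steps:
F(Y, L) = 4 + 2*Y (F(Y, L) = (4 + Y) + Y = 4 + 2*Y)
k(C) = 1 + C
88*k(F(-4, x(-3))) = 88*(1 + (4 + 2*(-4))) = 88*(1 + (4 - 8)) = 88*(1 - 4) = 88*(-3) = -264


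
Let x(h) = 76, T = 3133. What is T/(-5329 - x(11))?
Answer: -3133/5405 ≈ -0.57965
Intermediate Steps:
T/(-5329 - x(11)) = 3133/(-5329 - 1*76) = 3133/(-5329 - 76) = 3133/(-5405) = 3133*(-1/5405) = -3133/5405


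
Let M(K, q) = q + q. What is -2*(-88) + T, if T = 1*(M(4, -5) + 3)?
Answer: 169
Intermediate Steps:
M(K, q) = 2*q
T = -7 (T = 1*(2*(-5) + 3) = 1*(-10 + 3) = 1*(-7) = -7)
-2*(-88) + T = -2*(-88) - 7 = 176 - 7 = 169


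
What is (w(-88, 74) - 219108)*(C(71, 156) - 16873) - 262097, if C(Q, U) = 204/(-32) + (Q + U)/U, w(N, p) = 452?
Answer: 143917657669/39 ≈ 3.6902e+9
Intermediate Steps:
C(Q, U) = -51/8 + (Q + U)/U (C(Q, U) = 204*(-1/32) + (Q + U)/U = -51/8 + (Q + U)/U)
(w(-88, 74) - 219108)*(C(71, 156) - 16873) - 262097 = (452 - 219108)*((-43/8 + 71/156) - 16873) - 262097 = -218656*((-43/8 + 71*(1/156)) - 16873) - 262097 = -218656*((-43/8 + 71/156) - 16873) - 262097 = -218656*(-1535/312 - 16873) - 262097 = -218656*(-5265911/312) - 262097 = 143927879452/39 - 262097 = 143917657669/39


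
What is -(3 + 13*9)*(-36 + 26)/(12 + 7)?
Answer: 1200/19 ≈ 63.158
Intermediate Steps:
-(3 + 13*9)*(-36 + 26)/(12 + 7) = -(3 + 117)*(-10/19) = -120*(-10*1/19) = -120*(-10)/19 = -1*(-1200/19) = 1200/19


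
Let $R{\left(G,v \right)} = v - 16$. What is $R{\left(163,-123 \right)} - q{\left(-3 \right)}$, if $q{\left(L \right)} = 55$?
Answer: $-194$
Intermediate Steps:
$R{\left(G,v \right)} = -16 + v$
$R{\left(163,-123 \right)} - q{\left(-3 \right)} = \left(-16 - 123\right) - 55 = -139 - 55 = -194$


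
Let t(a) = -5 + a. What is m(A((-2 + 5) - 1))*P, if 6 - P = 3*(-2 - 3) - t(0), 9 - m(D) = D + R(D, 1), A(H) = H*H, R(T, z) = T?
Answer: 16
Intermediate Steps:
A(H) = H²
m(D) = 9 - 2*D (m(D) = 9 - (D + D) = 9 - 2*D)
P = 16 (P = 6 - (3*(-2 - 3) - (-5 + 0)) = 6 - (3*(-5) - 1*(-5)) = 6 - (-15 + 5) = 6 - 1*(-10) = 6 + 10 = 16)
m(A((-2 + 5) - 1))*P = (9 - 2*((-2 + 5) - 1)²)*16 = (9 - 2*(3 - 1)²)*16 = (9 - 2*2²)*16 = (9 - 2*4)*16 = (9 - 8)*16 = 1*16 = 16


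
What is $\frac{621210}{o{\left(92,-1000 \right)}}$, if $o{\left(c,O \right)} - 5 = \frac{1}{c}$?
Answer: $\frac{57151320}{461} \approx 1.2397 \cdot 10^{5}$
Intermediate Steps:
$o{\left(c,O \right)} = 5 + \frac{1}{c}$
$\frac{621210}{o{\left(92,-1000 \right)}} = \frac{621210}{5 + \frac{1}{92}} = \frac{621210}{\frac{461}{92}} = 621210 \cdot \frac{92}{461} = \frac{57151320}{461}$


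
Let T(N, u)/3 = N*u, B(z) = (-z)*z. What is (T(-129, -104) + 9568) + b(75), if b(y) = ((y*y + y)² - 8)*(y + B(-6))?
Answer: 1267159504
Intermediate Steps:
B(z) = -z²
T(N, u) = 3*N*u (T(N, u) = 3*(N*u) = 3*N*u)
b(y) = (-36 + y)*(-8 + (y + y²)²) (b(y) = ((y*y + y)² - 8)*(y - 1*(-6)²) = ((y² + y)² - 8)*(y - 1*36) = ((y + y²)² - 8)*(y - 36) = (-8 + (y + y²)²)*(-36 + y) = (-36 + y)*(-8 + (y + y²)²))
(T(-129, -104) + 9568) + b(75) = (3*(-129)*(-104) + 9568) + (288 - 8*75 + 75³*(1 + 75)² - 36*75²*(1 + 75)²) = (40248 + 9568) + (288 - 600 + 421875*76² - 36*5625*76²) = 49816 + (288 - 600 + 421875*5776 - 36*5625*5776) = 49816 + (288 - 600 + 2436750000 - 1169640000) = 49816 + 1267109688 = 1267159504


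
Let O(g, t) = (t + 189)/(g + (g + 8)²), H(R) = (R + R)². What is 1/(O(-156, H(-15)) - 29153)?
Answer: -21748/634018355 ≈ -3.4302e-5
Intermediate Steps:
H(R) = 4*R² (H(R) = (2*R)² = 4*R²)
O(g, t) = (189 + t)/(g + (8 + g)²)
1/(O(-156, H(-15)) - 29153) = 1/((189 + 4*(-15)²)/(-156 + (8 - 156)²) - 29153) = 1/((189 + 4*225)/(-156 + (-148)²) - 29153) = 1/((189 + 900)/(-156 + 21904) - 29153) = 1/(1089/21748 - 29153) = 1/(-634018355/21748) = -21748/634018355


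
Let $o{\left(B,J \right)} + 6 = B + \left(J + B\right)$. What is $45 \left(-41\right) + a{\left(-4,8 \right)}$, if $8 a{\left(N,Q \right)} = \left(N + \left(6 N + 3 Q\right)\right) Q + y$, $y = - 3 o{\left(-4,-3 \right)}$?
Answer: $- \frac{14741}{8} \approx -1842.6$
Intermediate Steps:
$o{\left(B,J \right)} = -6 + J + 2 B$ ($o{\left(B,J \right)} = -6 + \left(B + \left(J + B\right)\right) = -6 + \left(B + \left(B + J\right)\right) = -6 + \left(J + 2 B\right) = -6 + J + 2 B$)
$y = 51$ ($y = - 3 \left(-6 - 3 + 2 \left(-4\right)\right) = - 3 \left(-6 - 3 - 8\right) = \left(-3\right) \left(-17\right) = 51$)
$a{\left(N,Q \right)} = \frac{51}{8} + \frac{Q \left(3 Q + 7 N\right)}{8}$ ($a{\left(N,Q \right)} = \frac{\left(N + \left(6 N + 3 Q\right)\right) Q + 51}{8} = \frac{\left(N + \left(3 Q + 6 N\right)\right) Q + 51}{8} = \frac{\left(3 Q + 7 N\right) Q + 51}{8} = \frac{Q \left(3 Q + 7 N\right) + 51}{8} = \frac{51 + Q \left(3 Q + 7 N\right)}{8} = \frac{51}{8} + \frac{Q \left(3 Q + 7 N\right)}{8}$)
$45 \left(-41\right) + a{\left(-4,8 \right)} = 45 \left(-41\right) + \left(\frac{51}{8} + \frac{3 \cdot 8^{2}}{8} + \frac{7}{8} \left(-4\right) 8\right) = -1845 + \left(\frac{51}{8} + \frac{3}{8} \cdot 64 - 28\right) = -1845 + \left(\frac{51}{8} + 24 - 28\right) = -1845 + \frac{19}{8} = - \frac{14741}{8}$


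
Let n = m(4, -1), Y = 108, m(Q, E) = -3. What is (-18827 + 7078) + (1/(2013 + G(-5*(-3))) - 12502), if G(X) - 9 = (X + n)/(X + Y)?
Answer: -2010553365/82906 ≈ -24251.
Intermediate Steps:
n = -3
G(X) = 9 + (-3 + X)/(108 + X) (G(X) = 9 + (X - 3)/(X + 108) = 9 + (-3 + X)/(108 + X))
(-18827 + 7078) + (1/(2013 + G(-5*(-3))) - 12502) = (-18827 + 7078) + (1/(2013 + (969 + 10*(-5*(-3)))/(108 - 5*(-3))) - 12502) = -11749 + (1/(2013 + (969 + 10*15)/(108 + 15)) - 12502) = -11749 + (1/(2013 + (969 + 150)/123) - 12502) = -11749 + (1/(2013 + (1/123)*1119) - 12502) = -11749 + (1/(2013 + 373/41) - 12502) = -11749 + (1/(82906/41) - 12502) = -11749 + (41/82906 - 12502) = -11749 - 1036490771/82906 = -2010553365/82906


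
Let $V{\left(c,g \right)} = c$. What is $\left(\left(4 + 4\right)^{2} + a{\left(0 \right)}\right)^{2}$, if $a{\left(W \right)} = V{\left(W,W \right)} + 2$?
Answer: $4356$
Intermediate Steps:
$a{\left(W \right)} = 2 + W$ ($a{\left(W \right)} = W + 2 = 2 + W$)
$\left(\left(4 + 4\right)^{2} + a{\left(0 \right)}\right)^{2} = \left(\left(4 + 4\right)^{2} + \left(2 + 0\right)\right)^{2} = \left(8^{2} + 2\right)^{2} = \left(64 + 2\right)^{2} = 66^{2} = 4356$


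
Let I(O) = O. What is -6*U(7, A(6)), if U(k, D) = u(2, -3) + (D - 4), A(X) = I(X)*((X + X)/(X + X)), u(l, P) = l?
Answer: -24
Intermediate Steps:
A(X) = X (A(X) = X*((X + X)/(X + X)) = X*((2*X)/((2*X))) = X*((2*X)*(1/(2*X))) = X*1 = X)
U(k, D) = -2 + D (U(k, D) = 2 + (D - 4) = 2 + (-4 + D) = -2 + D)
-6*U(7, A(6)) = -6*(-2 + 6) = -6*4 = -24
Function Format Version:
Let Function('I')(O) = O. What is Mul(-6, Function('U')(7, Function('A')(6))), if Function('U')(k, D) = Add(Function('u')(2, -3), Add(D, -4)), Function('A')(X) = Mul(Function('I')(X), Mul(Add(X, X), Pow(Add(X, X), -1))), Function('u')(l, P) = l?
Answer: -24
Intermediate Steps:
Function('A')(X) = X (Function('A')(X) = Mul(X, Mul(Add(X, X), Pow(Add(X, X), -1))) = Mul(X, Mul(Mul(2, X), Pow(Mul(2, X), -1))) = Mul(X, Mul(Mul(2, X), Mul(Rational(1, 2), Pow(X, -1)))) = Mul(X, 1) = X)
Function('U')(k, D) = Add(-2, D) (Function('U')(k, D) = Add(2, Add(D, -4)) = Add(2, Add(-4, D)) = Add(-2, D))
Mul(-6, Function('U')(7, Function('A')(6))) = Mul(-6, Add(-2, 6)) = Mul(-6, 4) = -24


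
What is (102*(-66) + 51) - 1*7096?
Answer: -13777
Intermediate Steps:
(102*(-66) + 51) - 1*7096 = (-6732 + 51) - 7096 = -6681 - 7096 = -13777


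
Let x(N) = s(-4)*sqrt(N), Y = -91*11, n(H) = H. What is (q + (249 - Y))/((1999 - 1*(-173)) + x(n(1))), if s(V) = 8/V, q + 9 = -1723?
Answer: -241/1085 ≈ -0.22212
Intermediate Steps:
q = -1732 (q = -9 - 1723 = -1732)
Y = -1001
x(N) = -2*sqrt(N) (x(N) = (8/(-4))*sqrt(N) = (8*(-1/4))*sqrt(N) = -2*sqrt(N))
(q + (249 - Y))/((1999 - 1*(-173)) + x(n(1))) = (-1732 + (249 - 1*(-1001)))/((1999 - 1*(-173)) - 2*sqrt(1)) = (-1732 + (249 + 1001))/((1999 + 173) - 2*1) = (-1732 + 1250)/(2172 - 2) = -482/2170 = -482*1/2170 = -241/1085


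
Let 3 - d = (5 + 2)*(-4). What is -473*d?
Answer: -14663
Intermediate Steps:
d = 31 (d = 3 - (5 + 2)*(-4) = 3 - 7*(-4) = 3 - 1*(-28) = 3 + 28 = 31)
-473*d = -473*31 = -14663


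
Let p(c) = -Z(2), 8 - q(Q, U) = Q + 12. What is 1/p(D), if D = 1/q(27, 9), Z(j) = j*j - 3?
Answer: -1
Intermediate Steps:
Z(j) = -3 + j**2 (Z(j) = j**2 - 3 = -3 + j**2)
q(Q, U) = -4 - Q (q(Q, U) = 8 - (Q + 12) = 8 - (12 + Q) = 8 + (-12 - Q) = -4 - Q)
D = -1/31 (D = 1/(-4 - 1*27) = 1/(-4 - 27) = 1/(-31) = -1/31 ≈ -0.032258)
p(c) = -1 (p(c) = -(-3 + 2**2) = -(-3 + 4) = -1*1 = -1)
1/p(D) = 1/(-1) = -1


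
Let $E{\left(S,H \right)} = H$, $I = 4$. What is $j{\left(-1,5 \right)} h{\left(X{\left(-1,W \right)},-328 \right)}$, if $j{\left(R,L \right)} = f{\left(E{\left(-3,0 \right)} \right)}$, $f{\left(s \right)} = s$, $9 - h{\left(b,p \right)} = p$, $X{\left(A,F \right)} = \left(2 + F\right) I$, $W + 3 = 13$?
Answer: $0$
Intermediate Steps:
$W = 10$ ($W = -3 + 13 = 10$)
$X{\left(A,F \right)} = 8 + 4 F$ ($X{\left(A,F \right)} = \left(2 + F\right) 4 = 8 + 4 F$)
$h{\left(b,p \right)} = 9 - p$
$j{\left(R,L \right)} = 0$
$j{\left(-1,5 \right)} h{\left(X{\left(-1,W \right)},-328 \right)} = 0 \left(9 - -328\right) = 0 \left(9 + 328\right) = 0 \cdot 337 = 0$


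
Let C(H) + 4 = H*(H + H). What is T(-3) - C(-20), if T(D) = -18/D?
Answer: -790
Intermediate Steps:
C(H) = -4 + 2*H² (C(H) = -4 + H*(H + H) = -4 + H*(2*H) = -4 + 2*H²)
T(-3) - C(-20) = -18/(-3) - (-4 + 2*(-20)²) = -18*(-⅓) - (-4 + 2*400) = 6 - (-4 + 800) = 6 - 1*796 = 6 - 796 = -790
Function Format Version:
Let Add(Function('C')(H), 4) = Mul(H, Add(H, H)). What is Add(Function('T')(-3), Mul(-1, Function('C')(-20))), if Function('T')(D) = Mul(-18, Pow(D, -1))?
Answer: -790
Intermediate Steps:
Function('C')(H) = Add(-4, Mul(2, Pow(H, 2))) (Function('C')(H) = Add(-4, Mul(H, Add(H, H))) = Add(-4, Mul(H, Mul(2, H))) = Add(-4, Mul(2, Pow(H, 2))))
Add(Function('T')(-3), Mul(-1, Function('C')(-20))) = Add(Mul(-18, Pow(-3, -1)), Mul(-1, Add(-4, Mul(2, Pow(-20, 2))))) = Add(Mul(-18, Rational(-1, 3)), Mul(-1, Add(-4, Mul(2, 400)))) = Add(6, Mul(-1, Add(-4, 800))) = Add(6, Mul(-1, 796)) = Add(6, -796) = -790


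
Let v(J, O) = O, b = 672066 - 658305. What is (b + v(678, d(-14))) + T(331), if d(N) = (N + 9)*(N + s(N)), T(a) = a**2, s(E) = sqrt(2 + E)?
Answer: 123392 - 10*I*sqrt(3) ≈ 1.2339e+5 - 17.32*I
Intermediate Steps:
b = 13761
d(N) = (9 + N)*(N + sqrt(2 + N)) (d(N) = (N + 9)*(N + sqrt(2 + N)) = (9 + N)*(N + sqrt(2 + N)))
(b + v(678, d(-14))) + T(331) = (13761 + ((-14)**2 + 9*(-14) + 9*sqrt(2 - 14) - 14*sqrt(2 - 14))) + 331**2 = (13761 + (196 - 126 + 9*sqrt(-12) - 28*I*sqrt(3))) + 109561 = (13761 + (196 - 126 + 9*(2*I*sqrt(3)) - 28*I*sqrt(3))) + 109561 = (13761 + (196 - 126 + 18*I*sqrt(3) - 28*I*sqrt(3))) + 109561 = (13761 + (70 - 10*I*sqrt(3))) + 109561 = (13831 - 10*I*sqrt(3)) + 109561 = 123392 - 10*I*sqrt(3)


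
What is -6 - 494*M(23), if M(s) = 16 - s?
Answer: 3452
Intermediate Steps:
-6 - 494*M(23) = -6 - 494*(16 - 1*23) = -6 - 494*(16 - 23) = -6 - 494*(-7) = -6 + 3458 = 3452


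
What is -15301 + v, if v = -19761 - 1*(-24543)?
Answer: -10519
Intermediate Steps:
v = 4782 (v = -19761 + 24543 = 4782)
-15301 + v = -15301 + 4782 = -10519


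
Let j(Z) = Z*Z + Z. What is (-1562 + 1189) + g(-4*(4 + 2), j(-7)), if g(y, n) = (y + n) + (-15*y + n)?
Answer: 47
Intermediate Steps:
j(Z) = Z + Z² (j(Z) = Z² + Z = Z + Z²)
g(y, n) = -14*y + 2*n (g(y, n) = (n + y) + (n - 15*y) = -14*y + 2*n)
(-1562 + 1189) + g(-4*(4 + 2), j(-7)) = (-1562 + 1189) + (-(-56)*(4 + 2) + 2*(-7*(1 - 7))) = -373 + (-(-56)*6 + 2*(-7*(-6))) = -373 + (-14*(-24) + 2*42) = -373 + (336 + 84) = -373 + 420 = 47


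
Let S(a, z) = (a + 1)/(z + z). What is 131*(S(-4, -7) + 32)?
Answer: 59081/14 ≈ 4220.1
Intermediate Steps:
S(a, z) = (1 + a)/(2*z) (S(a, z) = (1 + a)/((2*z)) = (1 + a)*(1/(2*z)) = (1 + a)/(2*z))
131*(S(-4, -7) + 32) = 131*((½)*(1 - 4)/(-7) + 32) = 131*((½)*(-⅐)*(-3) + 32) = 131*(3/14 + 32) = 131*(451/14) = 59081/14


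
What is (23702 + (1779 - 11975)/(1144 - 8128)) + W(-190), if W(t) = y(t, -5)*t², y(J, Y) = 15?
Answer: 986845241/1746 ≈ 5.6520e+5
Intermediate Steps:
W(t) = 15*t²
(23702 + (1779 - 11975)/(1144 - 8128)) + W(-190) = (23702 + (1779 - 11975)/(1144 - 8128)) + 15*(-190)² = (23702 - 10196/(-6984)) + 15*36100 = (23702 - 10196*(-1/6984)) + 541500 = (23702 + 2549/1746) + 541500 = 41386241/1746 + 541500 = 986845241/1746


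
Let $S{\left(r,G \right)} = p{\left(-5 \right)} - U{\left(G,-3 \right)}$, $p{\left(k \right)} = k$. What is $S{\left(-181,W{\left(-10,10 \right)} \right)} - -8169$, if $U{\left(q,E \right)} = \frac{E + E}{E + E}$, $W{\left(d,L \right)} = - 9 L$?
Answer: $8163$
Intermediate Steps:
$U{\left(q,E \right)} = 1$ ($U{\left(q,E \right)} = \frac{2 E}{2 E} = 2 E \frac{1}{2 E} = 1$)
$S{\left(r,G \right)} = -6$ ($S{\left(r,G \right)} = -5 - 1 = -6$)
$S{\left(-181,W{\left(-10,10 \right)} \right)} - -8169 = -6 - -8169 = -6 + 8169 = 8163$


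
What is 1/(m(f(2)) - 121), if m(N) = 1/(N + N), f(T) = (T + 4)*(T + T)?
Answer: -48/5807 ≈ -0.0082659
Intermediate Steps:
f(T) = 2*T*(4 + T) (f(T) = (4 + T)*(2*T) = 2*T*(4 + T))
m(N) = 1/(2*N)
1/(m(f(2)) - 121) = 1/(1/(2*((2*2*(4 + 2)))) - 121) = 1/(1/(2*((2*2*6))) - 121) = 1/((1/2)/24 - 121) = 1/((1/2)*(1/24) - 121) = 1/(1/48 - 121) = 1/(-5807/48) = -48/5807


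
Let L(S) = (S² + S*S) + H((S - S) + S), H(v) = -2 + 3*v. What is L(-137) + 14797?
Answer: 51922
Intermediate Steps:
L(S) = -2 + 2*S² + 3*S (L(S) = (S² + S*S) + (-2 + 3*((S - S) + S)) = (S² + S²) + (-2 + 3*(0 + S)) = 2*S² + (-2 + 3*S) = -2 + 2*S² + 3*S)
L(-137) + 14797 = (-2 + 2*(-137)² + 3*(-137)) + 14797 = (-2 + 2*18769 - 411) + 14797 = (-2 + 37538 - 411) + 14797 = 37125 + 14797 = 51922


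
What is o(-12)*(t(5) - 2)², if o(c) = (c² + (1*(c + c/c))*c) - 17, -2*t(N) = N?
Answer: 20979/4 ≈ 5244.8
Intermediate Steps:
t(N) = -N/2
o(c) = -17 + c² + c*(1 + c) (o(c) = (c² + (1*(c + 1))*c) - 17 = (c² + (1*(1 + c))*c) - 17 = (c² + (1 + c)*c) - 17 = (c² + c*(1 + c)) - 17 = -17 + c² + c*(1 + c))
o(-12)*(t(5) - 2)² = (-17 - 12 + 2*(-12)²)*(-½*5 - 2)² = (-17 - 12 + 2*144)*(-5/2 - 2)² = (-17 - 12 + 288)*(-9/2)² = 259*(81/4) = 20979/4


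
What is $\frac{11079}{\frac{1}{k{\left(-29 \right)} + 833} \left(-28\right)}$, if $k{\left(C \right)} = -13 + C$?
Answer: $- \frac{1251927}{4} \approx -3.1298 \cdot 10^{5}$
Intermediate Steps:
$\frac{11079}{\frac{1}{k{\left(-29 \right)} + 833} \left(-28\right)} = \frac{11079}{\frac{1}{\left(-13 - 29\right) + 833} \left(-28\right)} = \frac{11079}{\frac{1}{-42 + 833} \left(-28\right)} = \frac{11079}{\frac{1}{791} \left(-28\right)} = \frac{11079}{- \frac{4}{113}} = 11079 \left(- \frac{113}{4}\right) = - \frac{1251927}{4}$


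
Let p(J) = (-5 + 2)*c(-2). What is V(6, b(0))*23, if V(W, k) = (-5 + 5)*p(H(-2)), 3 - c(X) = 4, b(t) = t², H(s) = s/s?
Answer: 0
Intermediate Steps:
H(s) = 1
c(X) = -1 (c(X) = 3 - 1*4 = 3 - 4 = -1)
p(J) = 3 (p(J) = (-5 + 2)*(-1) = -3*(-1) = 3)
V(W, k) = 0 (V(W, k) = (-5 + 5)*3 = 0*3 = 0)
V(6, b(0))*23 = 0*23 = 0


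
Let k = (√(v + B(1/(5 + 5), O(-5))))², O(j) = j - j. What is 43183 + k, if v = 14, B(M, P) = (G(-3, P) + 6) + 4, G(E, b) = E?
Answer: 43204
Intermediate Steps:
O(j) = 0
B(M, P) = 7 (B(M, P) = (-3 + 6) + 4 = 3 + 4 = 7)
k = 21 (k = (√(14 + 7))² = (√21)² = 21)
43183 + k = 43183 + 21 = 43204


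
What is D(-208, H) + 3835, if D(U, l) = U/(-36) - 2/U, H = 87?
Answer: 3594977/936 ≈ 3840.8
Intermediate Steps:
D(U, l) = -2/U - U/36 (D(U, l) = U*(-1/36) - 2/U = -U/36 - 2/U = -2/U - U/36)
D(-208, H) + 3835 = (-2/(-208) - 1/36*(-208)) + 3835 = (-2*(-1/208) + 52/9) + 3835 = (1/104 + 52/9) + 3835 = 5417/936 + 3835 = 3594977/936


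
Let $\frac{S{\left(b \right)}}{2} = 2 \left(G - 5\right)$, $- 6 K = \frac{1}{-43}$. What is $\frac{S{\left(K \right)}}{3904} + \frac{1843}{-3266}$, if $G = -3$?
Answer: $- \frac{57028}{99613} \approx -0.5725$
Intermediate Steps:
$K = \frac{1}{258}$ ($K = - \frac{1}{6 \left(-43\right)} = \left(- \frac{1}{6}\right) \left(- \frac{1}{43}\right) = \frac{1}{258} \approx 0.003876$)
$S{\left(b \right)} = -32$ ($S{\left(b \right)} = 2 \cdot 2 \left(-3 - 5\right) = 2 \cdot 2 \left(-8\right) = 2 \left(-16\right) = -32$)
$\frac{S{\left(K \right)}}{3904} + \frac{1843}{-3266} = - \frac{32}{3904} + \frac{1843}{-3266} = \left(-32\right) \frac{1}{3904} + 1843 \left(- \frac{1}{3266}\right) = - \frac{1}{122} - \frac{1843}{3266} = - \frac{57028}{99613}$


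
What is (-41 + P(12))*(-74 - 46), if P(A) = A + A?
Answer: 2040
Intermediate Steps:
P(A) = 2*A
(-41 + P(12))*(-74 - 46) = (-41 + 2*12)*(-74 - 46) = (-41 + 24)*(-120) = -17*(-120) = 2040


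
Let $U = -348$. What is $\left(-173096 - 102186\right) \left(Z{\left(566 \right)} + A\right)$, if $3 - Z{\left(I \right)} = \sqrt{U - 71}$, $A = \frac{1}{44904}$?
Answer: $- \frac{18542032033}{22452} + 275282 i \sqrt{419} \approx -8.2585 \cdot 10^{5} + 5.6349 \cdot 10^{6} i$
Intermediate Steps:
$A = \frac{1}{44904} \approx 2.227 \cdot 10^{-5}$
$Z{\left(I \right)} = 3 - i \sqrt{419}$ ($Z{\left(I \right)} = 3 - \sqrt{-348 - 71} = 3 - \sqrt{-419} = 3 - i \sqrt{419}$)
$\left(-173096 - 102186\right) \left(Z{\left(566 \right)} + A\right) = \left(-173096 - 102186\right) \left(\left(3 - i \sqrt{419}\right) + \frac{1}{44904}\right) = - 275282 \left(\frac{134713}{44904} - i \sqrt{419}\right) = - \frac{18542032033}{22452} + 275282 i \sqrt{419}$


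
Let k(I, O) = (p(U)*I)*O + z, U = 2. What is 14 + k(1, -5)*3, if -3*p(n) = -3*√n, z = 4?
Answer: 26 - 15*√2 ≈ 4.7868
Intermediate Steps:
p(n) = √n (p(n) = -(-1)*√n = √n)
k(I, O) = 4 + I*O*√2 (k(I, O) = (√2*I)*O + 4 = (I*√2)*O + 4 = I*O*√2 + 4 = 4 + I*O*√2)
14 + k(1, -5)*3 = 14 + (4 + 1*(-5)*√2)*3 = 14 + (4 - 5*√2)*3 = 14 + (12 - 15*√2) = 26 - 15*√2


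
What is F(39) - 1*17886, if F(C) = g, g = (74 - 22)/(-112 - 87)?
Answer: -3559366/199 ≈ -17886.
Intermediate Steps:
g = -52/199 (g = 52/(-199) = 52*(-1/199) = -52/199 ≈ -0.26131)
F(C) = -52/199
F(39) - 1*17886 = -52/199 - 1*17886 = -52/199 - 17886 = -3559366/199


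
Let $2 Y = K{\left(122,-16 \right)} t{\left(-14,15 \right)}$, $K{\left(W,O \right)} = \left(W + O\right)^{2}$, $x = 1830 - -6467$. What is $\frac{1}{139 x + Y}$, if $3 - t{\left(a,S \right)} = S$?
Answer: $\frac{1}{1085867} \approx 9.2092 \cdot 10^{-7}$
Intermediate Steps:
$x = 8297$ ($x = 1830 + 6467 = 8297$)
$t{\left(a,S \right)} = 3 - S$
$K{\left(W,O \right)} = \left(O + W\right)^{2}$
$Y = -67416$ ($Y = \frac{\left(-16 + 122\right)^{2} \left(3 - 15\right)}{2} = \frac{106^{2} \left(3 - 15\right)}{2} = \frac{11236 \left(-12\right)}{2} = \frac{1}{2} \left(-134832\right) = -67416$)
$\frac{1}{139 x + Y} = \frac{1}{139 \cdot 8297 - 67416} = \frac{1}{1153283 - 67416} = \frac{1}{1085867}$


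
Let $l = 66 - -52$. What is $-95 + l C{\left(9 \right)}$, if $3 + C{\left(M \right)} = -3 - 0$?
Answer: $-803$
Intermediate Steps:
$l = 118$ ($l = 66 + 52 = 118$)
$C{\left(M \right)} = -6$ ($C{\left(M \right)} = -3 - 3 = -6$)
$-95 + l C{\left(9 \right)} = -95 + 118 \left(-6\right) = -95 - 708 = -803$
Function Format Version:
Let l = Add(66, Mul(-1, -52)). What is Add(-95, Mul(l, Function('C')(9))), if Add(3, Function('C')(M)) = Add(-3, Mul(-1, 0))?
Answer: -803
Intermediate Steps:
l = 118 (l = Add(66, 52) = 118)
Function('C')(M) = -6 (Function('C')(M) = Add(-3, Add(-3, Mul(-1, 0))) = Add(-3, Add(-3, 0)) = Add(-3, -3) = -6)
Add(-95, Mul(l, Function('C')(9))) = Add(-95, Mul(118, -6)) = Add(-95, -708) = -803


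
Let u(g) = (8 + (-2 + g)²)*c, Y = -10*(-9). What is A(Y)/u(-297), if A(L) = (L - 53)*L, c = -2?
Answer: -555/29803 ≈ -0.018622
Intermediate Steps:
Y = 90
A(L) = L*(-53 + L) (A(L) = (-53 + L)*L = L*(-53 + L))
u(g) = -16 - 2*(-2 + g)² (u(g) = (8 + (-2 + g)²)*(-2) = -16 - 2*(-2 + g)²)
A(Y)/u(-297) = (90*(-53 + 90))/(-16 - 2*(-2 - 297)²) = (90*37)/(-16 - 2*(-299)²) = 3330/(-16 - 2*89401) = 3330/(-16 - 178802) = 3330/(-178818) = 3330*(-1/178818) = -555/29803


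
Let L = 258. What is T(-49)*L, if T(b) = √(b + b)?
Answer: 1806*I*√2 ≈ 2554.1*I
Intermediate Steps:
T(b) = √2*√b (T(b) = √(2*b) = √2*√b)
T(-49)*L = (√2*√(-49))*258 = (√2*(7*I))*258 = (7*I*√2)*258 = 1806*I*√2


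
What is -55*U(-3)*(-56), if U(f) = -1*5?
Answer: -15400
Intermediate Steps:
U(f) = -5
-55*U(-3)*(-56) = -55*(-5)*(-56) = 275*(-56) = -15400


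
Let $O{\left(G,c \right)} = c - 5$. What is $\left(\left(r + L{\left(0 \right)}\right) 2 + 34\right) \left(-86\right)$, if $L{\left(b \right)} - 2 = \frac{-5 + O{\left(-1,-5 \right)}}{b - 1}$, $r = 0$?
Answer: $-5848$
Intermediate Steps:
$O{\left(G,c \right)} = -5 + c$ ($O{\left(G,c \right)} = c - 5 = -5 + c$)
$L{\left(b \right)} = 2 - \frac{15}{-1 + b}$ ($L{\left(b \right)} = 2 + \frac{-5 - 10}{b - 1} = 2 + \frac{-5 - 10}{-1 + b} = 2 - \frac{15}{-1 + b}$)
$\left(\left(r + L{\left(0 \right)}\right) 2 + 34\right) \left(-86\right) = \left(\left(0 + \frac{-17 + 2 \cdot 0}{-1 + 0}\right) 2 + 34\right) \left(-86\right) = \left(\left(0 + \frac{-17 + 0}{-1}\right) 2 + 34\right) \left(-86\right) = \left(\left(0 - -17\right) 2 + 34\right) \left(-86\right) = \left(\left(0 + 17\right) 2 + 34\right) \left(-86\right) = \left(17 \cdot 2 + 34\right) \left(-86\right) = \left(34 + 34\right) \left(-86\right) = 68 \left(-86\right) = -5848$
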